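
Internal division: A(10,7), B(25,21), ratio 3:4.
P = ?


Px = (3*25 + 4*10)/7 = 115/7 = 16.4286
Py = (3*21 + 4*7)/7 = 91/7 = 13.0000

P = (16.4286, 13.0000)


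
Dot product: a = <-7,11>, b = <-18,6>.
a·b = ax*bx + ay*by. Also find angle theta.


a·b = -7*(-18) + 11*6 = 126 + 66 = 192
|a| = sqrt(49+121) = 13.0384
|b| = sqrt(324+36) = 18.9737
cos(theta) = 192/(sqrt(170)*sqrt(360)) = 192/sqrt(61200) = 0.776114
theta = arccos(192/sqrt(61200)) = 39.0939 degrees

a·b = 192, theta = 39.0939 deg


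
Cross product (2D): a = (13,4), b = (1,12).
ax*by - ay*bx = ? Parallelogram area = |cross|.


cross = 13*12 - 4*1 = 156 - 4 = 152
Parallelogram area = |152| = 152

cross = 152, parallelogram area = 152


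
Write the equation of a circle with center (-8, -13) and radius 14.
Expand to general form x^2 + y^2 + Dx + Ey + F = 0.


(x+ 8)^2 + (y+ 13)^2 = 14^2
D = -2h = 16, E = -2k = 26
F = h^2+k^2-r^2 = 64+169-196 = 37

x^2 + y^2 + 16x + 26y + 37 = 0


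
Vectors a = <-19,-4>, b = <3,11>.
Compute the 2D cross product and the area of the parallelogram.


cross = -19*11 + 4*3 = -209 + 12 = -197
Parallelogram area = |-197| = 197

cross = -197, parallelogram area = 197


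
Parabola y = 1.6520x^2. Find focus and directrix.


a = 1.6520
1/(4a) = 0.1513
Focus = (0, 0.1513)
Directrix: y = -0.1513

Focus = (0, 0.1513), Directrix: y = -0.1513


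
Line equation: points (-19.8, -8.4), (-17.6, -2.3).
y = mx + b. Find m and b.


m = (6.1)/(2.2) = 2.7727
b = y1 - m*x1 = -8.4 - (6.1*(-19.8))/(2.2) = -8.4 + 54.9000 = 46.5000

y = 2.7727x + 46.5000


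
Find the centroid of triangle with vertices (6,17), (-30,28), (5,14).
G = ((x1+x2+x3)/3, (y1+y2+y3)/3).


Gx = (6- 30+5)/3 = -19/3 = -6.3333
Gy = (17+28+14)/3 = 59/3 = 19.6667

G = (-6.3333, 19.6667)


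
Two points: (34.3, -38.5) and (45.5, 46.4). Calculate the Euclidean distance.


dx = 45.5 - 34.3 = 11.2
dy = 46.4 + 38.5 = 84.9
d = sqrt(125.44 + 7208.01) = sqrt(7333.45) = 85.6356

85.6356


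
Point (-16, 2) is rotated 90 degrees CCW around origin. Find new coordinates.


cos(90) = 0, sin(90) = 1
x' = -16*0 - 2*1 = -2
y' = -16*1 + 2*0 = -16

(-2, -16)


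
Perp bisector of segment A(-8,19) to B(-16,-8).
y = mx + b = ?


Midpoint = (-12, 5.5)
Slope of AB = dy/dx = -27/(-8) = 3.3750
Perp slope = -dx/dy = -8/27 = -0.2963
b = My - (perp slope)*Mx = 5.5 + (-8*(-12))/(-27) = 5.5 - 3.5556 = 1.9444

y = -0.2963x + 1.9444


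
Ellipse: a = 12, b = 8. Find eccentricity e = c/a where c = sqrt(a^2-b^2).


c = sqrt(144-64) = sqrt(80) = 8.9443
e = c/a = sqrt(80)/12 = 0.7454

e = 0.7454


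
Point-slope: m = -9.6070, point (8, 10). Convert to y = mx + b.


y - 10 = -9.6070(x - 8)
y = -9.6070x + 10 + 9.6070*8
y = -9.6070x + 86.8560

y = -9.6070x + 86.8560


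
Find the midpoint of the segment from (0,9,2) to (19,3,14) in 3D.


Mx = (0+19)/2 = 9.5000
My = (9+3)/2 = 6.0000
Mz = (2+14)/2 = 8.0000

M = (9.5000, 6.0000, 8.0000)


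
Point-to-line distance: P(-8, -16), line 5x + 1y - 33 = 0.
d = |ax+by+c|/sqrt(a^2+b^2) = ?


|5*(-8) + 1*(-16) - 33| = |-89| = 89
sqrt(25 + 1) = sqrt(26) = 5.0990
d = 89/sqrt(26) = 17.4543

17.4543


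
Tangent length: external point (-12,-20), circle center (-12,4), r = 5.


d = sqrt((-12+ 12)^2 + (-20-4)^2) = sqrt(0+576) = 24.0000
L = sqrt(576.0000 - 25) = sqrt(551.0000) = 23.4734

23.4734


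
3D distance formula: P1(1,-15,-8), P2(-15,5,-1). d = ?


dx=-16, dy=20, dz=7
d = sqrt(256+400+49) = sqrt(705) = 26.5518

26.5518


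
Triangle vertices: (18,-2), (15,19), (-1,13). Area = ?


18*(19-13) = 108
15*(13+ 2) = 225
-1*(-2-19) = 21
sum = 354
Area = |354|/2 = 177.0000

177.0000 sq units


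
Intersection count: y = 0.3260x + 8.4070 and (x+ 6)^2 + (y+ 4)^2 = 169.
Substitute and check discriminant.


Substitute y = 0.3260x + 8.4070: (x+ 6)^2 + (0.3260x+8.4070+ 4)^2 = 169
Expand to Ax^2 + Bx + C = 0, where b-k = 12.407
A = 1+m^2 = 1.106276
B = 2(m(b-k) - h) = 2(0.3260*12.407 + 6) = 20.089364
C = h^2 + (b-k)^2 - r^2 = 36 + 153.933649 - 169 = 20.933649
disc = B^2-4AC = 403.5825 - 92.6336 = 310.9489
disc > 0

2 intersection points


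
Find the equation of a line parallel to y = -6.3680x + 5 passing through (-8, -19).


Parallel lines have equal slopes.
m2 = -6.3680
b2 = -19 + 6.3680*(-8) = -69.9440

y = -6.3680x - 69.9440


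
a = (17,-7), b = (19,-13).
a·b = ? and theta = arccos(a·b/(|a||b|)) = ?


a·b = 17*19 - 7*(-13) = 323 + 91 = 414
|a| = sqrt(289+49) = 18.3848
|b| = sqrt(361+169) = 23.0217
cos(theta) = 414/(sqrt(338)*sqrt(530)) = 414/sqrt(179140) = 0.978147
theta = arccos(414/sqrt(179140)) = 12.0002 degrees

a·b = 414, theta = 12.0002 deg


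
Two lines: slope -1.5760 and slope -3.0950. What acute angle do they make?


m1-m2 = 1.519
1+m1*m2 = 5.87772
tan(theta) = |1.519/5.87772| = 0.258434
theta = arctan(|1.519/5.87772|) = 14.4901 degrees (acute angle)

14.4901 degrees


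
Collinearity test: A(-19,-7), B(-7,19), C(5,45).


-19*(19-45) - 7*(45+ 7) + 5*(-7-19)
= 494 - 364 - 130 = 0

Yes, collinear (determinant = 0)


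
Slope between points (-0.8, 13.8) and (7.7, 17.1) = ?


dy = 17.1 - 13.8 = 3.3
dx = 7.7 + 0.8 = 8.5
m = 3.3/8.5 = 0.3882

m = 0.3882


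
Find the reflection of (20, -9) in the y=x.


Reflection rule for y=x: (y, x)
(20, -9) -> (-9, 20)

(-9, 20)


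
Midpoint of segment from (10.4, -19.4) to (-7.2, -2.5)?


Mx = (10.4 - 7.2)/2 = 3.2/2 = 1.6000
My = (-19.4 - 2.5)/2 = -21.9/2 = -10.9500

(1.6000, -10.9500)


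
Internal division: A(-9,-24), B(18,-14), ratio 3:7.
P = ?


Px = (3*18 + 7*(-9))/10 = -9/10 = -0.9000
Py = (3*(-14) + 7*(-24))/10 = -210/10 = -21.0000

P = (-0.9000, -21.0000)


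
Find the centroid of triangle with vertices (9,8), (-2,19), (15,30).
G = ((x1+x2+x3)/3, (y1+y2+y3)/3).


Gx = (9- 2+15)/3 = 22/3 = 7.3333
Gy = (8+19+30)/3 = 57/3 = 19.0000

G = (7.3333, 19.0000)


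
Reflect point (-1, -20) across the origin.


Reflection rule for origin: (-x, -y)
(-1, -20) -> (1, 20)

(1, 20)


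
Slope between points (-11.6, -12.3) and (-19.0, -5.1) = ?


dy = -5.1 + 12.3 = 7.2
dx = -19.0 + 11.6 = -7.4
m = 7.2/(-7.4) = -0.9730

m = -0.9730


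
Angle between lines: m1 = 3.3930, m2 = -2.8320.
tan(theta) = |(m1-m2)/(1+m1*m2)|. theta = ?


m1-m2 = 6.225
1+m1*m2 = -8.608976
tan(theta) = |6.225/(-8.608976)| = 0.723083
theta = arctan(|6.225/(-8.608976)|) = 35.8700 degrees (acute angle)

35.8700 degrees


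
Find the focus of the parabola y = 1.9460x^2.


a = 1.9460
4a = 7.7840
focus = (0, 1/7.7840) = (0, 0.1285)

Focus = (0, 0.1285)


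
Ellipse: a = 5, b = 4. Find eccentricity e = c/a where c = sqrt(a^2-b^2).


c = sqrt(25-16) = sqrt(9) = 3.0000
e = c/a = 3/5 = 0.6000

e = 0.6000


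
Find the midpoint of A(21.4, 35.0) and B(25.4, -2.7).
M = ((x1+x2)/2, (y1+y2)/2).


Mx = (21.4 + 25.4)/2 = 46.8/2 = 23.4000
My = (35.0 - 2.7)/2 = 32.3/2 = 16.1500

(23.4000, 16.1500)


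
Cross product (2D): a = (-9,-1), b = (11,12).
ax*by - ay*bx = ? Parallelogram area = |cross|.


cross = -9*12 + 1*11 = -108 + 11 = -97
Parallelogram area = |-97| = 97

cross = -97, parallelogram area = 97


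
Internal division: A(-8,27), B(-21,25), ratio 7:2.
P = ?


Px = (7*(-21) + 2*(-8))/9 = -163/9 = -18.1111
Py = (7*25 + 2*27)/9 = 229/9 = 25.4444

P = (-18.1111, 25.4444)


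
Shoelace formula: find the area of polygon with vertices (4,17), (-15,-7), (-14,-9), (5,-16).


sum(xi*y_{i+1}) = 4*(-7) - 15*(-9) - 14*(-16) + 5*17 = 416
sum(yi*x_{i+1}) = 17*(-15) - 7*(-14) - 9*5 - 16*4 = -266
Area = |416 + 266|/2 = 682/2 = 341.0000

341.0000 sq units


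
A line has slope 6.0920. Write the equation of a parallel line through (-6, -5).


Parallel lines have equal slopes.
m2 = 6.0920
b2 = -5 - 6.0920*(-6) = 31.5520

y = 6.0920x + 31.5520


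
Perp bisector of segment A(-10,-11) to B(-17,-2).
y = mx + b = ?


Midpoint = (-13.5, -6.5)
Slope of AB = dy/dx = 9/(-7) = -1.2857
Perp slope = -dx/dy = 7/9 = 0.7778
b = My - (perp slope)*Mx = -6.5 + (-7*(-13.5))/9 = -6.5 + 10.5000 = 4.0000

y = 0.7778x + 4.0000


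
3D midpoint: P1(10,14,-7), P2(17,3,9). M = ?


Mx = (10+17)/2 = 13.5000
My = (14+3)/2 = 8.5000
Mz = (-7+9)/2 = 1.0000

M = (13.5000, 8.5000, 1.0000)


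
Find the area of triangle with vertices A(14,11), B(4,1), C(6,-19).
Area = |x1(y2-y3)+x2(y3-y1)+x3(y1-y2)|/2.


14*(1+ 19) = 280
4*(-19-11) = -120
6*(11-1) = 60
sum = 220
Area = |220|/2 = 110.0000

110.0000 sq units


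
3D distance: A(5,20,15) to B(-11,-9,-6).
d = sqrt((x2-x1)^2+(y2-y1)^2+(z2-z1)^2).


dx=-16, dy=-29, dz=-21
d = sqrt(256+841+441) = sqrt(1538) = 39.2173

39.2173


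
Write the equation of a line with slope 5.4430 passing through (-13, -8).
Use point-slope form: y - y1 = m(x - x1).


y + 8 = 5.4430(x + 13)
y = 5.4430x - 8 - 5.4430*(-13)
y = 5.4430x + 62.7590

y = 5.4430x + 62.7590


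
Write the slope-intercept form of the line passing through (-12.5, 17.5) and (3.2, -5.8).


m = (-23.3)/(15.7) = -1.4841
b = y1 - m*x1 = 17.5 - (-23.3*(-12.5))/(15.7) = 17.5 - 18.5510 = -1.0510

y = -1.4841x - 1.0510


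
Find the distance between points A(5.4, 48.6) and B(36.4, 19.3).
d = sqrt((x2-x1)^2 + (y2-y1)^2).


dx = 36.4 - 5.4 = 31.0
dy = 19.3 - 48.6 = -29.3
d = sqrt(961.0 + 858.49) = sqrt(1819.49) = 42.6555

42.6555


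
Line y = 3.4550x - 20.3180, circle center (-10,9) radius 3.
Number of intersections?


Substitute y = 3.4550x - 20.3180: (x+ 10)^2 + (3.4550x- 20.3180-9)^2 = 9
Expand to Ax^2 + Bx + C = 0, where b-k = -29.318
A = 1+m^2 = 12.937025
B = 2(m(b-k) - h) = 2(3.4550*(-29.318) + 10) = -182.58738
C = h^2 + (b-k)^2 - r^2 = 100 + 859.545124 - 9 = 950.545124
disc = B^2-4AC = 33338.1513 - 49188.9041 = -15850.7528
disc < 0

0 intersection points


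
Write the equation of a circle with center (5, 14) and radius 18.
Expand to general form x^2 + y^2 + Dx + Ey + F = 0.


(x-5)^2 + (y-14)^2 = 18^2
D = -2h = -10, E = -2k = -28
F = h^2+k^2-r^2 = 25+196-324 = -103

x^2 + y^2 - 10x - 28y - 103 = 0


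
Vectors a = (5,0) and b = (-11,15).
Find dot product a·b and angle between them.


a·b = 5*(-11) + 0*15 = -55 + 0 = -55
|a| = sqrt(25+0) = 5.0000
|b| = sqrt(121+225) = 18.6011
cos(theta) = -55/(sqrt(25)*sqrt(346)) = -55/sqrt(8650) = -0.591364
theta = arccos(-55/sqrt(8650)) = 126.2538 degrees

a·b = -55, theta = 126.2538 deg


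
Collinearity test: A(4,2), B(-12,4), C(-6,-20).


4*(4+ 20) - 12*(-20-2) - 6*(2-4)
= 96 + 264 + 12 = 372

No, not collinear (determinant = 372)


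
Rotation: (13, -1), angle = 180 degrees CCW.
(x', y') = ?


cos(180) = -1, sin(180) = 0
x' = 13*(-1) + 1*0 = -13
y' = 13*0 - 1*(-1) = 1

(-13, 1)


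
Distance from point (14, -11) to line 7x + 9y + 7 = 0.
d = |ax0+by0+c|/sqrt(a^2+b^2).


|7*14 + 9*(-11) + 7| = |6| = 6
sqrt(49 + 81) = sqrt(130) = 11.4018
d = 6/sqrt(130) = 0.5262

0.5262


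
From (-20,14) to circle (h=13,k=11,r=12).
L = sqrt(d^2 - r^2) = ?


d = sqrt((-20-13)^2 + (14-11)^2) = sqrt(1089+9) = 33.1361
L = sqrt(1098.0000 - 144) = sqrt(954.0000) = 30.8869

30.8869


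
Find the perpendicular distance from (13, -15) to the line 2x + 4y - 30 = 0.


|2*13 + 4*(-15) - 30| = |-64| = 64
sqrt(4 + 16) = sqrt(20) = 4.4721
d = 64/sqrt(20) = 14.3108

14.3108


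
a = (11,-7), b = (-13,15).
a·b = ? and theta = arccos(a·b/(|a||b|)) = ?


a·b = 11*(-13) - 7*15 = -143 - 105 = -248
|a| = sqrt(121+49) = 13.0384
|b| = sqrt(169+225) = 19.8494
cos(theta) = -248/(sqrt(170)*sqrt(394)) = -248/sqrt(66980) = -0.958251
theta = arccos(-248/sqrt(66980)) = 163.3856 degrees

a·b = -248, theta = 163.3856 deg


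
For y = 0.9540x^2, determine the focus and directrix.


a = 0.9540
1/(4a) = 0.2621
Focus = (0, 0.2621)
Directrix: y = -0.2621

Focus = (0, 0.2621), Directrix: y = -0.2621


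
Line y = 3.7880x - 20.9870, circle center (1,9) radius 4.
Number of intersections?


Substitute y = 3.7880x - 20.9870: (x-1)^2 + (3.7880x- 20.9870-9)^2 = 16
Expand to Ax^2 + Bx + C = 0, where b-k = -29.987
A = 1+m^2 = 15.348944
B = 2(m(b-k) - h) = 2(3.7880*(-29.987) - 1) = -229.181512
C = h^2 + (b-k)^2 - r^2 = 1 + 899.220169 - 16 = 884.220169
disc = B^2-4AC = 52524.1654 - 54287.3834 = -1763.2180
disc < 0

0 intersection points


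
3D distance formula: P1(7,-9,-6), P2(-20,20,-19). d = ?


dx=-27, dy=29, dz=-13
d = sqrt(729+841+169) = sqrt(1739) = 41.7013

41.7013


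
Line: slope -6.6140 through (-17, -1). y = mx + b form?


y + 1 = -6.6140(x + 17)
y = -6.6140x - 1 + 6.6140*(-17)
y = -6.6140x - 113.4380

y = -6.6140x - 113.4380


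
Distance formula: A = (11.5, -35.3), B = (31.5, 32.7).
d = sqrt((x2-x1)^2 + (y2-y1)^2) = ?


dx = 31.5 - 11.5 = 20.0
dy = 32.7 + 35.3 = 68.0
d = sqrt(400.0 + 4624.0) = sqrt(5024.0) = 70.8802

70.8802


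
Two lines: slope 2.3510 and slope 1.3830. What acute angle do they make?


m1-m2 = 0.968
1+m1*m2 = 4.251433
tan(theta) = |0.968/4.251433| = 0.227688
theta = arctan(|0.968/4.251433|) = 12.8269 degrees (acute angle)

12.8269 degrees


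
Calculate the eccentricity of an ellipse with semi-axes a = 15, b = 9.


c = sqrt(225-81) = sqrt(144) = 12.0000
e = c/a = 12/15 = 0.8000

e = 0.8000


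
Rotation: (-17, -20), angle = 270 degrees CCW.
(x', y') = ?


cos(270) = 0, sin(270) = -1
x' = -17*0 + 20*(-1) = -20
y' = -17*(-1) - 20*0 = 17

(-20, 17)


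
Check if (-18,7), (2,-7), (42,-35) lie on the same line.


-18*(-7+ 35) + 2*(-35-7) + 42*(7+ 7)
= -504 - 84 + 588 = 0

Yes, collinear (determinant = 0)


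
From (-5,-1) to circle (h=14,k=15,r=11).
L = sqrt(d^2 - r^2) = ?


d = sqrt((-5-14)^2 + (-1-15)^2) = sqrt(361+256) = 24.8395
L = sqrt(617.0000 - 121) = sqrt(496.0000) = 22.2711

22.2711


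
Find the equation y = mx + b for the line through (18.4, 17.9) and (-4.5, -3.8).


m = (-21.7)/(-22.9) = 0.9476
b = y1 - m*x1 = 17.9 - (-21.7*18.4)/(-22.9) = 17.9 - 17.4358 = 0.4642

y = 0.9476x + 0.4642


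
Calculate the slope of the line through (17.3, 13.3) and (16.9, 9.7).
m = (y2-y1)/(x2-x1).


dy = 9.7 - 13.3 = -3.6
dx = 16.9 - 17.3 = -0.4
m = -3.6/(-0.4) = 9.0000

m = 9.0000


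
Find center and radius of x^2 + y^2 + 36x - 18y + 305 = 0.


h = -D/2 = -36/2 = -18
k = -E/2 = 18/2 = 9
r^2 = h^2 + k^2 - F = 324 + 81 - 305 = 100
r = 10

Center (-18, 9), radius = 10


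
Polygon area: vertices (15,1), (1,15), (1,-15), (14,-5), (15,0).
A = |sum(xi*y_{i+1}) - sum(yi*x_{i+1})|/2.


sum(xi*y_{i+1}) = 15*15 + 1*(-15) + 1*(-5) + 14*0 + 15*1 = 220
sum(yi*x_{i+1}) = 1*1 + 15*1 - 15*14 - 5*15 + 0*15 = -269
Area = |220 + 269|/2 = 489/2 = 244.5000

244.5000 sq units


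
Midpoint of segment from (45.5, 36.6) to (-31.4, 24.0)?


Mx = (45.5 - 31.4)/2 = 14.1/2 = 7.0500
My = (36.6 + 24.0)/2 = 60.6/2 = 30.3000

(7.0500, 30.3000)


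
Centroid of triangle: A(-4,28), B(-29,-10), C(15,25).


Gx = (-4- 29+15)/3 = -18/3 = -6.0000
Gy = (28- 10+25)/3 = 43/3 = 14.3333

G = (-6.0000, 14.3333)


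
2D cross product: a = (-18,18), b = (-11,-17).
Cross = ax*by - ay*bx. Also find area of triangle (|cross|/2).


cross = -18*(-17) - 18*(-11) = 306 + 198 = 504
Triangle area = |504|/2 = 504/2 = 252.0000

cross = 504, triangle area = 252.0000


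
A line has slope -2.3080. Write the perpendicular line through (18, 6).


Perpendicular slope = -1/m1 = -1/(-2.3080) = 0.4333
b2 = y0 - m2*x0 = 6 + 18/(-2.3080) = 6 - 7.7990 = -1.7990

y = 0.4333x - 1.7990


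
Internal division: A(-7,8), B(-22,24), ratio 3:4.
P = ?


Px = (3*(-22) + 4*(-7))/7 = -94/7 = -13.4286
Py = (3*24 + 4*8)/7 = 104/7 = 14.8571

P = (-13.4286, 14.8571)


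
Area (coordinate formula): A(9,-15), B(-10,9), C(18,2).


9*(9-2) = 63
-10*(2+ 15) = -170
18*(-15-9) = -432
sum = -539
Area = |-539|/2 = 269.5000

269.5000 sq units


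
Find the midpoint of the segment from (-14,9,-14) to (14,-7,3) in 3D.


Mx = (-14+14)/2 = 0
My = (9- 7)/2 = 1.0000
Mz = (-14+3)/2 = -5.5000

M = (0, 1.0000, -5.5000)


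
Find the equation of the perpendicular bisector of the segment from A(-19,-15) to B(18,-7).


Midpoint = (-0.5, -11)
Slope of AB = dy/dx = 8/37 = 0.2162
Perp slope = -dx/dy = -37/8 = -4.6250
b = My - (perp slope)*Mx = -11 + (37*(-0.5))/8 = -11 - 2.3125 = -13.3125

y = -4.6250x - 13.3125


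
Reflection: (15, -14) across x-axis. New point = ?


Reflection rule for x-axis: (x, -y)
(15, -14) -> (15, 14)

(15, 14)


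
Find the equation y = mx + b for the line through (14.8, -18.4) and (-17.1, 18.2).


m = (36.6)/(-31.9) = -1.1473
b = y1 - m*x1 = -18.4 - (36.6*14.8)/(-31.9) = -18.4 + 16.9806 = -1.4194

y = -1.1473x - 1.4194


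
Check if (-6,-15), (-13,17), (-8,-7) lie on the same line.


-6*(17+ 7) - 13*(-7+ 15) - 8*(-15-17)
= -144 - 104 + 256 = 8

No, not collinear (determinant = 8)


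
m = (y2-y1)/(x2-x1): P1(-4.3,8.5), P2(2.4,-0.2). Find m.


dy = -0.2 - 8.5 = -8.7
dx = 2.4 + 4.3 = 6.7
m = -8.7/6.7 = -1.2985

m = -1.2985


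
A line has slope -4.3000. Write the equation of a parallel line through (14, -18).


Parallel lines have equal slopes.
m2 = -4.3000
b2 = -18 + 4.3000*14 = 42.2000

y = -4.3000x + 42.2000


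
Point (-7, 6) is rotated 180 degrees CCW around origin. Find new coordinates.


cos(180) = -1, sin(180) = 0
x' = -7*(-1) - 6*0 = 7
y' = -7*0 + 6*(-1) = -6

(7, -6)


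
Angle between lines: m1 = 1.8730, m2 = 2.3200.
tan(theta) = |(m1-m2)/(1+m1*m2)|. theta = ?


m1-m2 = -0.447
1+m1*m2 = 5.34536
tan(theta) = |-0.447/5.34536| = 0.083624
theta = arctan(|-0.447/5.34536|) = 4.7802 degrees (acute angle)

4.7802 degrees


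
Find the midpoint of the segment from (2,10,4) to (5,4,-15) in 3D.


Mx = (2+5)/2 = 3.5000
My = (10+4)/2 = 7.0000
Mz = (4- 15)/2 = -5.5000

M = (3.5000, 7.0000, -5.5000)


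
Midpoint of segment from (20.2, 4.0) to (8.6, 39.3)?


Mx = (20.2 + 8.6)/2 = 28.8/2 = 14.4000
My = (4.0 + 39.3)/2 = 43.3/2 = 21.6500

(14.4000, 21.6500)


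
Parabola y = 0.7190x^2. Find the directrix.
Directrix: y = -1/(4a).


a = 0.7190
1/(4a) = 0.3477
directrix: y = -0.3477 = -0.3477

y = -0.3477


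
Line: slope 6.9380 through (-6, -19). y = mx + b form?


y + 19 = 6.9380(x + 6)
y = 6.9380x - 19 - 6.9380*(-6)
y = 6.9380x + 22.6280

y = 6.9380x + 22.6280


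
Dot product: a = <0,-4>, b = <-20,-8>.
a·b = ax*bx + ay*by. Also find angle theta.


a·b = 0*(-20) - 4*(-8) = 0 + 32 = 32
|a| = sqrt(0+16) = 4.0000
|b| = sqrt(400+64) = 21.5407
cos(theta) = 32/(sqrt(16)*sqrt(464)) = 32/sqrt(7424) = 0.371391
theta = arccos(32/sqrt(7424)) = 68.1986 degrees

a·b = 32, theta = 68.1986 deg


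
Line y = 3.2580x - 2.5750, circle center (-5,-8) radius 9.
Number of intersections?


Substitute y = 3.2580x - 2.5750: (x+ 5)^2 + (3.2580x- 2.5750+ 8)^2 = 81
Expand to Ax^2 + Bx + C = 0, where b-k = 5.425
A = 1+m^2 = 11.614564
B = 2(m(b-k) - h) = 2(3.2580*5.425 + 5) = 45.3493
C = h^2 + (b-k)^2 - r^2 = 25 + 29.430625 - 81 = -26.569375
disc = B^2-4AC = 2056.5590 + 1234.3668 = 3290.9258
disc > 0

2 intersection points


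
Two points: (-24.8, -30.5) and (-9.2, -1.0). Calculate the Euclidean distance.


dx = -9.2 + 24.8 = 15.6
dy = -1.0 + 30.5 = 29.5
d = sqrt(243.36 + 870.25) = sqrt(1113.61) = 33.3708

33.3708


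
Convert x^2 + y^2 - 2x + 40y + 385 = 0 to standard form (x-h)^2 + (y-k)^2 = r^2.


h = -D/2 = 2/2 = 1
k = -E/2 = -40/2 = -20
r^2 = h^2 + k^2 - F = 1 + 400 - 385 = 16
r = 4

Center (1, -20), radius = 4


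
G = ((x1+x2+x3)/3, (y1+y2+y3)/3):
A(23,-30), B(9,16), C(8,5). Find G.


Gx = (23+9+8)/3 = 40/3 = 13.3333
Gy = (-30+16+5)/3 = -9/3 = -3.0000

G = (13.3333, -3.0000)


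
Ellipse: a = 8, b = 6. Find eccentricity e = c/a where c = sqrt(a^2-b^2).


c = sqrt(64-36) = sqrt(28) = 5.2915
e = c/a = sqrt(28)/8 = 0.6614

e = 0.6614


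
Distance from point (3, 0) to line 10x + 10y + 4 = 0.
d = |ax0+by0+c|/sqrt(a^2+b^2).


|10*3 + 10*0 + 4| = |34| = 34
sqrt(100 + 100) = sqrt(200) = 14.1421
d = 34/sqrt(200) = 2.4042

2.4042


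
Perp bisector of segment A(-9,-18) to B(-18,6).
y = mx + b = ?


Midpoint = (-13.5, -6)
Slope of AB = dy/dx = 24/(-9) = -2.6667
Perp slope = -dx/dy = 9/24 = 0.3750
b = My - (perp slope)*Mx = -6 + (-9*(-13.5))/24 = -6 + 5.0625 = -0.9375

y = 0.3750x - 0.9375


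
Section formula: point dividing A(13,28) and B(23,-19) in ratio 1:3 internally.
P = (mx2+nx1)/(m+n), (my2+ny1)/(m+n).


Px = (1*23 + 3*13)/4 = 62/4 = 15.5000
Py = (1*(-19) + 3*28)/4 = 65/4 = 16.2500

P = (15.5000, 16.2500)


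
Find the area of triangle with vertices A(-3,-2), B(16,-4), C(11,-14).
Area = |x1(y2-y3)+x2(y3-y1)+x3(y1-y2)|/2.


-3*(-4+ 14) = -30
16*(-14+ 2) = -192
11*(-2+ 4) = 22
sum = -200
Area = |-200|/2 = 100.0000

100.0000 sq units


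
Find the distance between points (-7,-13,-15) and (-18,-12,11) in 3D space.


dx=-11, dy=1, dz=26
d = sqrt(121+1+676) = sqrt(798) = 28.2489

28.2489


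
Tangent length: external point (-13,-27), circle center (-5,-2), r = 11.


d = sqrt((-13+ 5)^2 + (-27+ 2)^2) = sqrt(64+625) = 26.2488
L = sqrt(689.0000 - 121) = sqrt(568.0000) = 23.8328

23.8328


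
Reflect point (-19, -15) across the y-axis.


Reflection rule for y-axis: (-x, y)
(-19, -15) -> (19, -15)

(19, -15)


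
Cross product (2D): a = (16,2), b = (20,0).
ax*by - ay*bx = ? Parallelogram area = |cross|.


cross = 16*0 - 2*20 = 0 - 40 = -40
Parallelogram area = |-40| = 40

cross = -40, parallelogram area = 40


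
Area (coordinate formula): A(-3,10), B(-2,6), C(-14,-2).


-3*(6+ 2) = -24
-2*(-2-10) = 24
-14*(10-6) = -56
sum = -56
Area = |-56|/2 = 28.0000

28.0000 sq units


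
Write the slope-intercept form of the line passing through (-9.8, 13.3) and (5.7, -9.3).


m = (-22.6)/(15.5) = -1.4581
b = y1 - m*x1 = 13.3 - (-22.6*(-9.8))/(15.5) = 13.3 - 14.2890 = -0.9890

y = -1.4581x - 0.9890


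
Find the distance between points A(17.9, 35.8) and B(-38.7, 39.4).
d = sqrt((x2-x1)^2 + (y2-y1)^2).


dx = -38.7 - 17.9 = -56.6
dy = 39.4 - 35.8 = 3.6
d = sqrt(3203.56 + 12.96) = sqrt(3216.52) = 56.7144

56.7144


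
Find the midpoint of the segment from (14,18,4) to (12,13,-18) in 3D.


Mx = (14+12)/2 = 13.0000
My = (18+13)/2 = 15.5000
Mz = (4- 18)/2 = -7.0000

M = (13.0000, 15.5000, -7.0000)


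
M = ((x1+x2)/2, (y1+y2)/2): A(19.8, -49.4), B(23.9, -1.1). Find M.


Mx = (19.8 + 23.9)/2 = 43.7/2 = 21.8500
My = (-49.4 - 1.1)/2 = -50.5/2 = -25.2500

(21.8500, -25.2500)


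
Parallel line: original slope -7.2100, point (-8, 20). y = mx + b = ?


Parallel lines have equal slopes.
m2 = -7.2100
b2 = 20 + 7.2100*(-8) = -37.6800

y = -7.2100x - 37.6800


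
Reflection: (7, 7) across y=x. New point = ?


Reflection rule for y=x: (y, x)
(7, 7) -> (7, 7)

(7, 7)


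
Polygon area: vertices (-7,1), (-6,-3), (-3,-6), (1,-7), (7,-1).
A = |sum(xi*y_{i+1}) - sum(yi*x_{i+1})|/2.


sum(xi*y_{i+1}) = -7*(-3) - 6*(-6) - 3*(-7) + 1*(-1) + 7*1 = 84
sum(yi*x_{i+1}) = 1*(-6) - 3*(-3) - 6*1 - 7*7 - 1*(-7) = -45
Area = |84 + 45|/2 = 129/2 = 64.5000

64.5000 sq units


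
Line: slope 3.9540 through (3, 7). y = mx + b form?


y - 7 = 3.9540(x - 3)
y = 3.9540x + 7 - 3.9540*3
y = 3.9540x - 4.8620

y = 3.9540x - 4.8620


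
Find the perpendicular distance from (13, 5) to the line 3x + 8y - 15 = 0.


|3*13 + 8*5 - 15| = |64| = 64
sqrt(9 + 64) = sqrt(73) = 8.5440
d = 64/sqrt(73) = 7.4906

7.4906


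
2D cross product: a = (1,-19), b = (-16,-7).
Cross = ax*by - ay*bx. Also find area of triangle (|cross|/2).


cross = 1*(-7) + 19*(-16) = -7 - 304 = -311
Triangle area = |-311|/2 = 311/2 = 155.5000

cross = -311, triangle area = 155.5000


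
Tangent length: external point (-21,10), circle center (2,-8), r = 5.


d = sqrt((-21-2)^2 + (10+ 8)^2) = sqrt(529+324) = 29.2062
L = sqrt(853.0000 - 25) = sqrt(828.0000) = 28.7750

28.7750


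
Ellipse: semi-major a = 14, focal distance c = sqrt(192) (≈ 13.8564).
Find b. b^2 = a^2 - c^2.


b^2 = 14^2 - (sqrt(192))^2 = 196 - 192 = 4
b = sqrt(4) = 2

b = 2


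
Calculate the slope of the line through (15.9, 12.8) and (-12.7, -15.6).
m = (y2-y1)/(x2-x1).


dy = -15.6 - 12.8 = -28.4
dx = -12.7 - 15.9 = -28.6
m = -28.4/(-28.6) = 0.9930

m = 0.9930


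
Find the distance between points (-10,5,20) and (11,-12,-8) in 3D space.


dx=21, dy=-17, dz=-28
d = sqrt(441+289+784) = sqrt(1514) = 38.9102

38.9102


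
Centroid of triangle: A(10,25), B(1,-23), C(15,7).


Gx = (10+1+15)/3 = 26/3 = 8.6667
Gy = (25- 23+7)/3 = 9/3 = 3.0000

G = (8.6667, 3.0000)


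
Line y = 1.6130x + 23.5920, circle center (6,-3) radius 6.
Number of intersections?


Substitute y = 1.6130x + 23.5920: (x-6)^2 + (1.6130x+23.5920+ 3)^2 = 36
Expand to Ax^2 + Bx + C = 0, where b-k = 26.592
A = 1+m^2 = 3.601769
B = 2(m(b-k) - h) = 2(1.6130*26.592 - 6) = 73.785792
C = h^2 + (b-k)^2 - r^2 = 36 + 707.134464 - 36 = 707.134464
disc = B^2-4AC = 5444.3431 - 10187.7400 = -4743.3969
disc < 0

0 intersection points


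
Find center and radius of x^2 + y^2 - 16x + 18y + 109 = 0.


h = -D/2 = 16/2 = 8
k = -E/2 = -18/2 = -9
r^2 = h^2 + k^2 - F = 64 + 81 - 109 = 36
r = 6

Center (8, -9), radius = 6


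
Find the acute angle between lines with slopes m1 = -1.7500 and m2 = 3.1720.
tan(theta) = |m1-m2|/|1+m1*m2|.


m1-m2 = -4.922
1+m1*m2 = -4.551
tan(theta) = |-4.922/(-4.551)| = 1.081521
theta = arctan(|-4.922/(-4.551)|) = 47.2428 degrees (acute angle)

47.2428 degrees


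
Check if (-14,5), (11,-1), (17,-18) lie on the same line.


-14*(-1+ 18) + 11*(-18-5) + 17*(5+ 1)
= -238 - 253 + 102 = -389

No, not collinear (determinant = -389)


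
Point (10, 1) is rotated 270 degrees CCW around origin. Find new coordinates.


cos(270) = 0, sin(270) = -1
x' = 10*0 - 1*(-1) = 1
y' = 10*(-1) + 1*0 = -10

(1, -10)


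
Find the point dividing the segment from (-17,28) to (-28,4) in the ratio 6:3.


Px = (6*(-28) + 3*(-17))/9 = -219/9 = -24.3333
Py = (6*4 + 3*28)/9 = 108/9 = 12.0000

P = (-24.3333, 12.0000)


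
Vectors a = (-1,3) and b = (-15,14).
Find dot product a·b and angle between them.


a·b = -1*(-15) + 3*14 = 15 + 42 = 57
|a| = sqrt(1+9) = 3.1623
|b| = sqrt(225+196) = 20.5183
cos(theta) = 57/(sqrt(10)*sqrt(421)) = 57/sqrt(4210) = 0.878484
theta = arccos(57/sqrt(4210)) = 28.5400 degrees

a·b = 57, theta = 28.5400 deg


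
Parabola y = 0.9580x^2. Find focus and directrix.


a = 0.9580
1/(4a) = 0.2610
Focus = (0, 0.2610)
Directrix: y = -0.2610

Focus = (0, 0.2610), Directrix: y = -0.2610


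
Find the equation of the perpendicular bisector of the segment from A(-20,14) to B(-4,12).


Midpoint = (-12, 13)
Slope of AB = dy/dx = -2/16 = -0.1250
Perp slope = -dx/dy = 16/2 = 8.0000
b = My - (perp slope)*Mx = 13 + (16*(-12))/(-2) = 13 + 96.0000 = 109.0000

y = 8.0000x + 109.0000


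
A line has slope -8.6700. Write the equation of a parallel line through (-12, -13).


Parallel lines have equal slopes.
m2 = -8.6700
b2 = -13 + 8.6700*(-12) = -117.0400

y = -8.6700x - 117.0400


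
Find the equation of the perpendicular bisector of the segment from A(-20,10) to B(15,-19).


Midpoint = (-2.5, -4.5)
Slope of AB = dy/dx = -29/35 = -0.8286
Perp slope = -dx/dy = 35/29 = 1.2069
b = My - (perp slope)*Mx = -4.5 + (35*(-2.5))/(-29) = -4.5 + 3.0172 = -1.4828

y = 1.2069x - 1.4828


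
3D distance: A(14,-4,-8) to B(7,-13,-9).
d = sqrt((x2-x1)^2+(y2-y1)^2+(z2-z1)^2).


dx=-7, dy=-9, dz=-1
d = sqrt(49+81+1) = sqrt(131) = 11.4455

11.4455


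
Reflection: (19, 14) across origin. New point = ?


Reflection rule for origin: (-x, -y)
(19, 14) -> (-19, -14)

(-19, -14)


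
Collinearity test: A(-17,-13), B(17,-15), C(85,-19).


-17*(-15+ 19) + 17*(-19+ 13) + 85*(-13+ 15)
= -68 - 102 + 170 = 0

Yes, collinear (determinant = 0)


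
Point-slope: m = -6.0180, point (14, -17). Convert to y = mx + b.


y + 17 = -6.0180(x - 14)
y = -6.0180x - 17 + 6.0180*14
y = -6.0180x + 67.2520

y = -6.0180x + 67.2520


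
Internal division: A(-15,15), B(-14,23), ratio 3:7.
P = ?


Px = (3*(-14) + 7*(-15))/10 = -147/10 = -14.7000
Py = (3*23 + 7*15)/10 = 174/10 = 17.4000

P = (-14.7000, 17.4000)


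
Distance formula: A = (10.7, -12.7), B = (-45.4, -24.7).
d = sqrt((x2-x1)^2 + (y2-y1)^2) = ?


dx = -45.4 - 10.7 = -56.1
dy = -24.7 + 12.7 = -12.0
d = sqrt(3147.21 + 144.0) = sqrt(3291.21) = 57.3691

57.3691


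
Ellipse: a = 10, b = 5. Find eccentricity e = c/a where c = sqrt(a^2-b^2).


c = sqrt(100-25) = sqrt(75) = 8.6603
e = c/a = sqrt(75)/10 = 0.8660

e = 0.8660


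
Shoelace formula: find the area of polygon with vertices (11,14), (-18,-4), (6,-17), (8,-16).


sum(xi*y_{i+1}) = 11*(-4) - 18*(-17) + 6*(-16) + 8*14 = 278
sum(yi*x_{i+1}) = 14*(-18) - 4*6 - 17*8 - 16*11 = -588
Area = |278 + 588|/2 = 866/2 = 433.0000

433.0000 sq units


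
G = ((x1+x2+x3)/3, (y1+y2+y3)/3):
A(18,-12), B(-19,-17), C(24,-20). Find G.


Gx = (18- 19+24)/3 = 23/3 = 7.6667
Gy = (-12- 17- 20)/3 = -49/3 = -16.3333

G = (7.6667, -16.3333)


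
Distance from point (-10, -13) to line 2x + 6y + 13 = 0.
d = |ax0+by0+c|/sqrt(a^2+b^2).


|2*(-10) + 6*(-13) + 13| = |-85| = 85
sqrt(4 + 36) = sqrt(40) = 6.3246
d = 85/sqrt(40) = 13.4397

13.4397


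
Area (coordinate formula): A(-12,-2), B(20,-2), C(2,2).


-12*(-2-2) = 48
20*(2+ 2) = 80
2*(-2+ 2) = 0
sum = 128
Area = |128|/2 = 64.0000

64.0000 sq units


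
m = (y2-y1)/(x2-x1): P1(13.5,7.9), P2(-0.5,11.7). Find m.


dy = 11.7 - 7.9 = 3.8
dx = -0.5 - 13.5 = -14.0
m = 3.8/(-14.0) = -0.2714

m = -0.2714


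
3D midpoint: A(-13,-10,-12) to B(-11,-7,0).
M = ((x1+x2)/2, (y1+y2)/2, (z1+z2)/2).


Mx = (-13- 11)/2 = -12.0000
My = (-10- 7)/2 = -8.5000
Mz = (-12+0)/2 = -6.0000

M = (-12.0000, -8.5000, -6.0000)


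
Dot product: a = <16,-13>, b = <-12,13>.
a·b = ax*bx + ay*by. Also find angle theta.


a·b = 16*(-12) - 13*13 = -192 - 169 = -361
|a| = sqrt(256+169) = 20.6155
|b| = sqrt(144+169) = 17.6918
cos(theta) = -361/(sqrt(425)*sqrt(313)) = -361/sqrt(133025) = -0.989784
theta = arccos(-361/sqrt(133025)) = 171.8032 degrees

a·b = -361, theta = 171.8032 deg


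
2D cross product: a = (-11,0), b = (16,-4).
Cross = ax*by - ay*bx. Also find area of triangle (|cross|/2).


cross = -11*(-4) - 0*16 = 44 - 0 = 44
Triangle area = |44|/2 = 44/2 = 22.0000

cross = 44, triangle area = 22.0000


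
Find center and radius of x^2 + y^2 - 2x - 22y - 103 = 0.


h = -D/2 = 2/2 = 1
k = -E/2 = 22/2 = 11
r^2 = h^2 + k^2 - F = 1 + 121 + 103 = 225
r = 15

Center (1, 11), radius = 15


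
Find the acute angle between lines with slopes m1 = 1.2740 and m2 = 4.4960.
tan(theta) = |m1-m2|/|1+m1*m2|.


m1-m2 = -3.222
1+m1*m2 = 6.727904
tan(theta) = |-3.222/6.727904| = 0.478901
theta = arctan(|-3.222/6.727904|) = 25.5898 degrees (acute angle)

25.5898 degrees


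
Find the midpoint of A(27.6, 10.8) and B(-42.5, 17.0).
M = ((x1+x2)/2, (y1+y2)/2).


Mx = (27.6 - 42.5)/2 = -14.9/2 = -7.4500
My = (10.8 + 17.0)/2 = 27.8/2 = 13.9000

(-7.4500, 13.9000)


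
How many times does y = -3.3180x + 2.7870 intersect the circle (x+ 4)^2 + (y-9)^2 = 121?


Substitute y = -3.3180x + 2.7870: (x+ 4)^2 + (-3.3180x+2.7870-9)^2 = 121
Expand to Ax^2 + Bx + C = 0, where b-k = -6.213
A = 1+m^2 = 12.009124
B = 2(m(b-k) - h) = 2(-3.3180*(-6.213) + 4) = 49.229468
C = h^2 + (b-k)^2 - r^2 = 16 + 38.601369 - 121 = -66.398631
disc = B^2-4AC = 2423.5405 + 3189.5576 = 5613.0981
disc > 0

2 intersection points


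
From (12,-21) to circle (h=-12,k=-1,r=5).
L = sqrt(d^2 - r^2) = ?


d = sqrt((12+ 12)^2 + (-21+ 1)^2) = sqrt(576+400) = 31.2410
L = sqrt(976.0000 - 25) = sqrt(951.0000) = 30.8383

30.8383


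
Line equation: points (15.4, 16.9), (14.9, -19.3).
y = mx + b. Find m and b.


m = (-36.2)/(-0.5) = 72.4000
b = y1 - m*x1 = 16.9 - (-36.2*15.4)/(-0.5) = 16.9 - 1114.9600 = -1098.0600

y = 72.4000x - 1098.0600


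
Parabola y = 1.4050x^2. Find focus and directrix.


a = 1.4050
1/(4a) = 0.1779
Focus = (0, 0.1779)
Directrix: y = -0.1779

Focus = (0, 0.1779), Directrix: y = -0.1779


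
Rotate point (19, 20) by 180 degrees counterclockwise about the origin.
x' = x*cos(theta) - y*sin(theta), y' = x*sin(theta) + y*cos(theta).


cos(180) = -1, sin(180) = 0
x' = 19*(-1) - 20*0 = -19
y' = 19*0 + 20*(-1) = -20

(-19, -20)


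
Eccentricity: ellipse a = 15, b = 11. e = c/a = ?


c = sqrt(225-121) = sqrt(104) = 10.1980
e = c/a = sqrt(104)/15 = 0.6799

e = 0.6799


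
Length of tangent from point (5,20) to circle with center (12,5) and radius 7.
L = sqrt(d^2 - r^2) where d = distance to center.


d = sqrt((5-12)^2 + (20-5)^2) = sqrt(49+225) = 16.5529
L = sqrt(274.0000 - 49) = sqrt(225.0000) = 15.0000

15.0000


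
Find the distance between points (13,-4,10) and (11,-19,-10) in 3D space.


dx=-2, dy=-15, dz=-20
d = sqrt(4+225+400) = sqrt(629) = 25.0799

25.0799


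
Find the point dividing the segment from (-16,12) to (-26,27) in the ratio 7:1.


Px = (7*(-26) + 1*(-16))/8 = -198/8 = -24.7500
Py = (7*27 + 1*12)/8 = 201/8 = 25.1250

P = (-24.7500, 25.1250)


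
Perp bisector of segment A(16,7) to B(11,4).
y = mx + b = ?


Midpoint = (13.5, 5.5)
Slope of AB = dy/dx = -3/(-5) = 0.6000
Perp slope = -dx/dy = -5/3 = -1.6667
b = My - (perp slope)*Mx = 5.5 + (-5*13.5)/(-3) = 5.5 + 22.5000 = 28.0000

y = -1.6667x + 28.0000


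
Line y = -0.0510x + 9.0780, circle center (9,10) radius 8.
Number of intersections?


Substitute y = -0.0510x + 9.0780: (x-9)^2 + (-0.0510x+9.0780-10)^2 = 64
Expand to Ax^2 + Bx + C = 0, where b-k = -0.922
A = 1+m^2 = 1.002601
B = 2(m(b-k) - h) = 2(-0.0510*(-0.922) - 9) = -17.905956
C = h^2 + (b-k)^2 - r^2 = 81 + 0.850084 - 64 = 17.850084
disc = B^2-4AC = 320.6233 - 71.5860 = 249.0373
disc > 0

2 intersection points


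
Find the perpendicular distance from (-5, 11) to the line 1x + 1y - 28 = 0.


|1*(-5) + 1*11 - 28| = |-22| = 22
sqrt(1 + 1) = sqrt(2) = 1.4142
d = 22/sqrt(2) = 15.5563

15.5563


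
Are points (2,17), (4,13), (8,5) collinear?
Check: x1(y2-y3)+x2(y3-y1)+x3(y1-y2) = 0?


2*(13-5) + 4*(5-17) + 8*(17-13)
= 16 - 48 + 32 = 0

Yes, collinear (determinant = 0)


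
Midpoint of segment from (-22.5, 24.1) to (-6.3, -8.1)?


Mx = (-22.5 - 6.3)/2 = -28.8/2 = -14.4000
My = (24.1 - 8.1)/2 = 16.0/2 = 8.0000

(-14.4000, 8.0000)


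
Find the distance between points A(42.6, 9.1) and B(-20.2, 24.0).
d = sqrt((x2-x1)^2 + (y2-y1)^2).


dx = -20.2 - 42.6 = -62.8
dy = 24.0 - 9.1 = 14.9
d = sqrt(3943.84 + 222.01) = sqrt(4165.85) = 64.5434

64.5434


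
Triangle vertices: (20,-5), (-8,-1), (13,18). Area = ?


20*(-1-18) = -380
-8*(18+ 5) = -184
13*(-5+ 1) = -52
sum = -616
Area = |-616|/2 = 308.0000

308.0000 sq units


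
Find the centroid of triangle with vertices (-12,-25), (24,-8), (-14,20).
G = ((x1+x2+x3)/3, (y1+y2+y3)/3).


Gx = (-12+24- 14)/3 = -2/3 = -0.6667
Gy = (-25- 8+20)/3 = -13/3 = -4.3333

G = (-0.6667, -4.3333)


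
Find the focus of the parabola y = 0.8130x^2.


a = 0.8130
4a = 3.2520
focus = (0, 1/3.2520) = (0, 0.3075)

Focus = (0, 0.3075)


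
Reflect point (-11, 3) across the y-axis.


Reflection rule for y-axis: (-x, y)
(-11, 3) -> (11, 3)

(11, 3)


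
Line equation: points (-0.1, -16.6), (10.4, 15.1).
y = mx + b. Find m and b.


m = (31.7)/(10.5) = 3.0190
b = y1 - m*x1 = -16.6 - (31.7*(-0.1))/(10.5) = -16.6 + 0.3019 = -16.2981

y = 3.0190x - 16.2981


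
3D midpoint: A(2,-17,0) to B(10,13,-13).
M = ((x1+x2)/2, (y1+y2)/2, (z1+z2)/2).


Mx = (2+10)/2 = 6.0000
My = (-17+13)/2 = -2.0000
Mz = (0- 13)/2 = -6.5000

M = (6.0000, -2.0000, -6.5000)


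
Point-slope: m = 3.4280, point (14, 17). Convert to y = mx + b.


y - 17 = 3.4280(x - 14)
y = 3.4280x + 17 - 3.4280*14
y = 3.4280x - 30.9920

y = 3.4280x - 30.9920


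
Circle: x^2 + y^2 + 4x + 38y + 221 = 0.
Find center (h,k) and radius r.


h = -D/2 = -4/2 = -2
k = -E/2 = -38/2 = -19
r^2 = h^2 + k^2 - F = 4 + 361 - 221 = 144
r = 12

Center (-2, -19), radius = 12


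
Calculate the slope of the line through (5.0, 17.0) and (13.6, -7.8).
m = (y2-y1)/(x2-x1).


dy = -7.8 - 17.0 = -24.8
dx = 13.6 - 5.0 = 8.6
m = -24.8/8.6 = -2.8837

m = -2.8837


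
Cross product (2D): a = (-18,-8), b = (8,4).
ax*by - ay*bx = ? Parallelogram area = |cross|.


cross = -18*4 + 8*8 = -72 + 64 = -8
Parallelogram area = |-8| = 8

cross = -8, parallelogram area = 8


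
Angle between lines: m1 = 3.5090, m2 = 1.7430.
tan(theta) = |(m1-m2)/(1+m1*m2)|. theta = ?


m1-m2 = 1.766
1+m1*m2 = 7.116187
tan(theta) = |1.766/7.116187| = 0.248167
theta = arctan(|1.766/7.116187|) = 13.9373 degrees (acute angle)

13.9373 degrees


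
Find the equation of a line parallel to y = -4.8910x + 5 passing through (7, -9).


Parallel lines have equal slopes.
m2 = -4.8910
b2 = -9 + 4.8910*7 = 25.2370

y = -4.8910x + 25.2370


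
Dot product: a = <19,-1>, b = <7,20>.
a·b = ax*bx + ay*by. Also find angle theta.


a·b = 19*7 - 1*20 = 133 - 20 = 113
|a| = sqrt(361+1) = 19.0263
|b| = sqrt(49+400) = 21.1896
cos(theta) = 113/(sqrt(362)*sqrt(449)) = 113/sqrt(162538) = 0.280286
theta = arccos(113/sqrt(162538)) = 73.7227 degrees

a·b = 113, theta = 73.7227 deg


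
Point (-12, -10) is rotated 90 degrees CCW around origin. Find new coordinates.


cos(90) = 0, sin(90) = 1
x' = -12*0 + 10*1 = 10
y' = -12*1 - 10*0 = -12

(10, -12)


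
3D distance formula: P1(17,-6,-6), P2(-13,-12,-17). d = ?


dx=-30, dy=-6, dz=-11
d = sqrt(900+36+121) = sqrt(1057) = 32.5115

32.5115


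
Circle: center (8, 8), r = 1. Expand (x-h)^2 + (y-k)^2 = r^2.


(x-8)^2 + (y-8)^2 = 1^2
D = -2h = -16, E = -2k = -16
F = h^2+k^2-r^2 = 64+64-1 = 127

x^2 + y^2 - 16x - 16y + 127 = 0


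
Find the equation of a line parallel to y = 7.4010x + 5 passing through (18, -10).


Parallel lines have equal slopes.
m2 = 7.4010
b2 = -10 - 7.4010*18 = -143.2180

y = 7.4010x - 143.2180


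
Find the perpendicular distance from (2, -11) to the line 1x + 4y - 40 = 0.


|1*2 + 4*(-11) - 40| = |-82| = 82
sqrt(1 + 16) = sqrt(17) = 4.1231
d = 82/sqrt(17) = 19.8879

19.8879


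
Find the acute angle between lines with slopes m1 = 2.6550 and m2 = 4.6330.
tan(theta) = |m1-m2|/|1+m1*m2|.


m1-m2 = -1.978
1+m1*m2 = 13.300615
tan(theta) = |-1.978/13.300615| = 0.148715
theta = arctan(|-1.978/13.300615|) = 8.4587 degrees (acute angle)

8.4587 degrees


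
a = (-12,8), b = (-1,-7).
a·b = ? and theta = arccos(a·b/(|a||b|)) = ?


a·b = -12*(-1) + 8*(-7) = 12 - 56 = -44
|a| = sqrt(144+64) = 14.4222
|b| = sqrt(1+49) = 7.0711
cos(theta) = -44/(sqrt(208)*sqrt(50)) = -44/sqrt(10400) = -0.431455
theta = arccos(-44/sqrt(10400)) = 115.5600 degrees

a·b = -44, theta = 115.5600 deg


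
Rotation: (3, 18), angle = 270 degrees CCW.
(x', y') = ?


cos(270) = 0, sin(270) = -1
x' = 3*0 - 18*(-1) = 18
y' = 3*(-1) + 18*0 = -3

(18, -3)


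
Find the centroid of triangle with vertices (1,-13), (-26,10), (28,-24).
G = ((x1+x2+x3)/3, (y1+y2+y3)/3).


Gx = (1- 26+28)/3 = 3/3 = 1.0000
Gy = (-13+10- 24)/3 = -27/3 = -9.0000

G = (1.0000, -9.0000)


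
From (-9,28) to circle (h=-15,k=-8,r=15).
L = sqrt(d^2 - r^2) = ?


d = sqrt((-9+ 15)^2 + (28+ 8)^2) = sqrt(36+1296) = 36.4966
L = sqrt(1332.0000 - 225) = sqrt(1107.0000) = 33.2716

33.2716


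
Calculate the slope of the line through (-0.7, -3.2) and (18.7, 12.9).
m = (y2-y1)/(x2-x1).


dy = 12.9 + 3.2 = 16.1
dx = 18.7 + 0.7 = 19.4
m = 16.1/19.4 = 0.8299

m = 0.8299


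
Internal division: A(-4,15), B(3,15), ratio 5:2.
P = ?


Px = (5*3 + 2*(-4))/7 = 7/7 = 1.0000
Py = (5*15 + 2*15)/7 = 105/7 = 15.0000

P = (1.0000, 15.0000)


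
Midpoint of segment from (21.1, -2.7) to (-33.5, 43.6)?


Mx = (21.1 - 33.5)/2 = -12.4/2 = -6.2000
My = (-2.7 + 43.6)/2 = 40.9/2 = 20.4500

(-6.2000, 20.4500)
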